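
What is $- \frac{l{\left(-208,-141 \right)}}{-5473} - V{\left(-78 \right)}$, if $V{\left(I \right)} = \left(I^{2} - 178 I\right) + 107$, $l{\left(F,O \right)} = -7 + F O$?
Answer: $- \frac{109841154}{5473} \approx -20070.0$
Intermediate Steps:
$V{\left(I \right)} = 107 + I^{2} - 178 I$
$- \frac{l{\left(-208,-141 \right)}}{-5473} - V{\left(-78 \right)} = - \frac{-7 - -29328}{-5473} - \left(107 + \left(-78\right)^{2} - -13884\right) = - \frac{\left(-7 + 29328\right) \left(-1\right)}{5473} - \left(107 + 6084 + 13884\right) = - \frac{29321 \left(-1\right)}{5473} - 20075 = \left(-1\right) \left(- \frac{29321}{5473}\right) - 20075 = \frac{29321}{5473} - 20075 = - \frac{109841154}{5473}$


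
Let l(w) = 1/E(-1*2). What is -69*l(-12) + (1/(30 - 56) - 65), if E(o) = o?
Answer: -397/13 ≈ -30.538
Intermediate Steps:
l(w) = -½ (l(w) = 1/(-1*2) = 1/(-2) = -½)
-69*l(-12) + (1/(30 - 56) - 65) = -69*(-½) + (1/(30 - 56) - 65) = 69/2 + (1/(-26) - 65) = 69/2 + (-1/26 - 65) = 69/2 - 1691/26 = -397/13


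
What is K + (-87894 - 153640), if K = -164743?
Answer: -406277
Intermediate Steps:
K + (-87894 - 153640) = -164743 + (-87894 - 153640) = -164743 - 241534 = -406277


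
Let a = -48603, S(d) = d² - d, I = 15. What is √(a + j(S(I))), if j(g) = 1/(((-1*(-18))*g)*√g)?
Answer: √(-77162122800 + 2*√210)/1260 ≈ 220.46*I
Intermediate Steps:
j(g) = 1/(18*g^(3/2)) (j(g) = 1/((18*g)*√g) = 1/(18*g^(3/2)))
√(a + j(S(I))) = √(-48603 + 1/(18*(15*(-1 + 15))^(3/2))) = √(-48603 + 1/(18*(15*14)^(3/2))) = √(-48603 + 1/(18*210^(3/2))) = √(-48603 + (√210/44100)/18) = √(-48603 + √210/793800)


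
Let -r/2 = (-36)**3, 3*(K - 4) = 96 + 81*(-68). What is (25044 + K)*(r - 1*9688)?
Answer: 1943756256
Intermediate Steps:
K = -1800 (K = 4 + (96 + 81*(-68))/3 = 4 + (96 - 5508)/3 = 4 + (1/3)*(-5412) = 4 - 1804 = -1800)
r = 93312 (r = -2*(-36)**3 = -2*(-46656) = 93312)
(25044 + K)*(r - 1*9688) = (25044 - 1800)*(93312 - 1*9688) = 23244*(93312 - 9688) = 23244*83624 = 1943756256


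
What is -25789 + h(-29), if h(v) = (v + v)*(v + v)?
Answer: -22425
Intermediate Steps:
h(v) = 4*v**2 (h(v) = (2*v)*(2*v) = 4*v**2)
-25789 + h(-29) = -25789 + 4*(-29)**2 = -25789 + 4*841 = -25789 + 3364 = -22425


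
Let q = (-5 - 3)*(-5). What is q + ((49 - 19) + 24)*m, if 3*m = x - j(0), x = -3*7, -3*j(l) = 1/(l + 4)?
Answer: -673/2 ≈ -336.50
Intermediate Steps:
j(l) = -1/(3*(4 + l)) (j(l) = -1/(3*(l + 4)) = -1/(3*(4 + l)))
x = -21
m = -251/36 (m = (-21 - (-1)/(12 + 3*0))/3 = (-21 - (-1)/(12 + 0))/3 = (-21 - (-1)/12)/3 = (-21 - 1*(-1/12))/3 = (-21 + 1/12)/3 = (⅓)*(-251/12) = -251/36 ≈ -6.9722)
q = 40 (q = -8*(-5) = 40)
q + ((49 - 19) + 24)*m = 40 + ((49 - 19) + 24)*(-251/36) = 40 + (30 + 24)*(-251/36) = 40 + 54*(-251/36) = 40 - 753/2 = -673/2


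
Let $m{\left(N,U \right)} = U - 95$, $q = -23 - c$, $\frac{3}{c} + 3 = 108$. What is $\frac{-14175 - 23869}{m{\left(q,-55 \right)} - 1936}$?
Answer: $\frac{19022}{1043} \approx 18.238$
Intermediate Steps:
$c = \frac{1}{35}$ ($c = \frac{3}{-3 + 108} = \frac{3}{105} = 3 \cdot \frac{1}{105} = \frac{1}{35} \approx 0.028571$)
$q = - \frac{806}{35}$ ($q = -23 - \frac{1}{35} = - \frac{806}{35} \approx -23.029$)
$m{\left(N,U \right)} = -95 + U$
$\frac{-14175 - 23869}{m{\left(q,-55 \right)} - 1936} = \frac{-14175 - 23869}{\left(-95 - 55\right) - 1936} = - \frac{38044}{-150 - 1936} = - \frac{38044}{-2086} = \left(-38044\right) \left(- \frac{1}{2086}\right) = \frac{19022}{1043}$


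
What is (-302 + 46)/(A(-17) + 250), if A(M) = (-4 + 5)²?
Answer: -256/251 ≈ -1.0199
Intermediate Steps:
A(M) = 1 (A(M) = 1² = 1)
(-302 + 46)/(A(-17) + 250) = (-302 + 46)/(1 + 250) = -256/251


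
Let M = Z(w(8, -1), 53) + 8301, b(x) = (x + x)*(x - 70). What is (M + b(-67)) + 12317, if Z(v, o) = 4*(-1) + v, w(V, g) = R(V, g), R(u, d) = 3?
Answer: 38975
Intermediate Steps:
w(V, g) = 3
b(x) = 2*x*(-70 + x) (b(x) = (2*x)*(-70 + x) = 2*x*(-70 + x))
Z(v, o) = -4 + v
M = 8300 (M = (-4 + 3) + 8301 = -1 + 8301 = 8300)
(M + b(-67)) + 12317 = (8300 + 2*(-67)*(-70 - 67)) + 12317 = (8300 + 2*(-67)*(-137)) + 12317 = (8300 + 18358) + 12317 = 26658 + 12317 = 38975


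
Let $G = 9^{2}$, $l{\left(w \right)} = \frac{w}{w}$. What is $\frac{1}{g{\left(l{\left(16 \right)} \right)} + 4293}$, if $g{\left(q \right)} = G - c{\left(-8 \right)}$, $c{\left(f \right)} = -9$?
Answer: $\frac{1}{4383} \approx 0.00022815$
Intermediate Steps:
$l{\left(w \right)} = 1$
$G = 81$
$g{\left(q \right)} = 90$ ($g{\left(q \right)} = 81 - -9 = 81 + 9 = 90$)
$\frac{1}{g{\left(l{\left(16 \right)} \right)} + 4293} = \frac{1}{90 + 4293} = \frac{1}{4383}$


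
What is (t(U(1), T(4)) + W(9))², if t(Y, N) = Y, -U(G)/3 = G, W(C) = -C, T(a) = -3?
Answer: 144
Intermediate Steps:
U(G) = -3*G
(t(U(1), T(4)) + W(9))² = (-3*1 - 1*9)² = (-3 - 9)² = (-12)² = 144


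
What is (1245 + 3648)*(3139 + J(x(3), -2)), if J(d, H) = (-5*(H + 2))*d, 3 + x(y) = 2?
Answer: 15359127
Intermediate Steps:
x(y) = -1 (x(y) = -3 + 2 = -1)
J(d, H) = d*(-10 - 5*H) (J(d, H) = (-5*(2 + H))*d = (-10 - 5*H)*d = d*(-10 - 5*H))
(1245 + 3648)*(3139 + J(x(3), -2)) = (1245 + 3648)*(3139 - 5*(-1)*(2 - 2)) = 4893*(3139 - 5*(-1)*0) = 4893*(3139 + 0) = 4893*3139 = 15359127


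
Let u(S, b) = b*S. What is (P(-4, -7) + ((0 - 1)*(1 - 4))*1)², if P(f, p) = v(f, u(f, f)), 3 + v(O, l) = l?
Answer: 256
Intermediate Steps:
u(S, b) = S*b
v(O, l) = -3 + l
P(f, p) = -3 + f² (P(f, p) = -3 + f*f = -3 + f²)
(P(-4, -7) + ((0 - 1)*(1 - 4))*1)² = ((-3 + (-4)²) + ((0 - 1)*(1 - 4))*1)² = ((-3 + 16) - 1*(-3)*1)² = (13 + 3*1)² = (13 + 3)² = 16² = 256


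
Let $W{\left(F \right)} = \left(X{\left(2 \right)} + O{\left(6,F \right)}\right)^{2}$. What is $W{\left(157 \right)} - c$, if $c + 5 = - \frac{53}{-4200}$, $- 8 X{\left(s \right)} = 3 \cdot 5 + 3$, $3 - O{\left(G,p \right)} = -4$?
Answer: $\frac{231419}{8400} \approx 27.55$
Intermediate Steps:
$O{\left(G,p \right)} = 7$ ($O{\left(G,p \right)} = 3 - -4 = 3 + 4 = 7$)
$X{\left(s \right)} = - \frac{9}{4}$ ($X{\left(s \right)} = - \frac{3 \cdot 5 + 3}{8} = - \frac{15 + 3}{8} = \left(- \frac{1}{8}\right) 18 = - \frac{9}{4}$)
$c = - \frac{20947}{4200}$ ($c = -5 - \frac{53}{-4200} = -5 - - \frac{53}{4200} = -5 + \frac{53}{4200} = - \frac{20947}{4200} \approx -4.9874$)
$W{\left(F \right)} = \frac{361}{16}$ ($W{\left(F \right)} = \left(- \frac{9}{4} + 7\right)^{2} = \left(\frac{19}{4}\right)^{2} = \frac{361}{16}$)
$W{\left(157 \right)} - c = \frac{361}{16} - - \frac{20947}{4200} = \frac{361}{16} + \frac{20947}{4200} = \frac{231419}{8400}$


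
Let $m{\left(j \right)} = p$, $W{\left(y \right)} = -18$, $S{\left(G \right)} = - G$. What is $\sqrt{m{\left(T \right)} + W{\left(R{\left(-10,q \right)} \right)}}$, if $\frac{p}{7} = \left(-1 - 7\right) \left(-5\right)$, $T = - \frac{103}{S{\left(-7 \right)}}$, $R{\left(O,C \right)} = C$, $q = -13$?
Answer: $\sqrt{262} \approx 16.186$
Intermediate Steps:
$T = - \frac{103}{7}$ ($T = - \frac{103}{\left(-1\right) \left(-7\right)} = - \frac{103}{7} \approx -14.714$)
$p = 280$ ($p = 7 \left(-1 - 7\right) \left(-5\right) = 7 \left(\left(-8\right) \left(-5\right)\right) = 7 \cdot 40 = 280$)
$m{\left(j \right)} = 280$
$\sqrt{m{\left(T \right)} + W{\left(R{\left(-10,q \right)} \right)}} = \sqrt{280 - 18} = \sqrt{262}$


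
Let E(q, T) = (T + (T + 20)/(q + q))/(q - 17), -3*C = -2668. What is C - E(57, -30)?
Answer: 135293/152 ≈ 890.09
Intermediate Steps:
C = 2668/3 (C = -⅓*(-2668) = 2668/3 ≈ 889.33)
E(q, T) = (T + (20 + T)/(2*q))/(-17 + q) (E(q, T) = (T + (20 + T)/((2*q)))/(-17 + q) = (T + (20 + T)*(1/(2*q)))/(-17 + q) = (T + (20 + T)/(2*q))/(-17 + q))
C - E(57, -30) = 2668/3 - (10 + (½)*(-30) - 30*57)/(57*(-17 + 57)) = 2668/3 - (10 - 15 - 1710)/(57*40) = 2668/3 - (-1715)/(57*40) = 2668/3 - 1*(-343/456) = 2668/3 + 343/456 = 135293/152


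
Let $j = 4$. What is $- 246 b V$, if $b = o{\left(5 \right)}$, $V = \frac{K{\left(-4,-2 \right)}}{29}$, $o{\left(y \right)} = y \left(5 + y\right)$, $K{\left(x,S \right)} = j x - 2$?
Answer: $\frac{221400}{29} \approx 7634.5$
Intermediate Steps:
$K{\left(x,S \right)} = -2 + 4 x$ ($K{\left(x,S \right)} = 4 x - 2 = -2 + 4 x$)
$V = - \frac{18}{29}$ ($V = \frac{-2 + 4 \left(-4\right)}{29} = \left(-2 - 16\right) \frac{1}{29} = \left(-18\right) \frac{1}{29} = - \frac{18}{29} \approx -0.62069$)
$b = 50$ ($b = 5 \left(5 + 5\right) = 5 \cdot 10 = 50$)
$- 246 b V = - 246 \cdot 50 \left(- \frac{18}{29}\right) = \left(-246\right) \left(- \frac{900}{29}\right) = \frac{221400}{29}$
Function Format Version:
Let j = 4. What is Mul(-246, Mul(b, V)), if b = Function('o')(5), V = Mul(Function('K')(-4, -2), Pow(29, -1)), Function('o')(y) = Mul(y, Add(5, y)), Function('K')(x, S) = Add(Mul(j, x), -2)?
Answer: Rational(221400, 29) ≈ 7634.5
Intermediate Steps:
Function('K')(x, S) = Add(-2, Mul(4, x)) (Function('K')(x, S) = Add(Mul(4, x), -2) = Add(-2, Mul(4, x)))
V = Rational(-18, 29) (V = Mul(Add(-2, Mul(4, -4)), Pow(29, -1)) = Mul(Add(-2, -16), Rational(1, 29)) = Mul(-18, Rational(1, 29)) = Rational(-18, 29) ≈ -0.62069)
b = 50 (b = Mul(5, Add(5, 5)) = Mul(5, 10) = 50)
Mul(-246, Mul(b, V)) = Mul(-246, Mul(50, Rational(-18, 29))) = Mul(-246, Rational(-900, 29)) = Rational(221400, 29)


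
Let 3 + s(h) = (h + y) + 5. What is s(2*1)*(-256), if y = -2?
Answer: -512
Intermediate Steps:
s(h) = h (s(h) = -3 + ((h - 2) + 5) = -3 + ((-2 + h) + 5) = -3 + (3 + h) = h)
s(2*1)*(-256) = (2*1)*(-256) = 2*(-256) = -512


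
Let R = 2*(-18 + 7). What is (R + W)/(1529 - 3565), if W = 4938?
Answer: -1229/509 ≈ -2.4145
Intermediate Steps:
R = -22 (R = 2*(-11) = -22)
(R + W)/(1529 - 3565) = (-22 + 4938)/(1529 - 3565) = 4916/(-2036) = 4916*(-1/2036) = -1229/509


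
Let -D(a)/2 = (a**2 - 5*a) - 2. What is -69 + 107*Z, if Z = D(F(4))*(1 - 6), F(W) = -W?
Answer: 36311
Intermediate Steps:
D(a) = 4 - 2*a**2 + 10*a (D(a) = -2*((a**2 - 5*a) - 2) = -2*(-2 + a**2 - 5*a) = 4 - 2*a**2 + 10*a)
Z = 340 (Z = (4 - 2*(-1*4)**2 + 10*(-1*4))*(1 - 6) = (4 - 2*(-4)**2 + 10*(-4))*(-5) = (4 - 2*16 - 40)*(-5) = (4 - 32 - 40)*(-5) = -68*(-5) = 340)
-69 + 107*Z = -69 + 107*340 = -69 + 36380 = 36311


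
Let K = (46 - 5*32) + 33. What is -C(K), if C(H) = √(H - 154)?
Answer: -I*√235 ≈ -15.33*I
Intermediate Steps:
K = -81 (K = (46 - 160) + 33 = -114 + 33 = -81)
C(H) = √(-154 + H)
-C(K) = -√(-154 - 81) = -√(-235) = -I*√235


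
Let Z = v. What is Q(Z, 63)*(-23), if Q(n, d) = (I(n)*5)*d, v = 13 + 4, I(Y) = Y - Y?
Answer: 0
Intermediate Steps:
I(Y) = 0
v = 17
Z = 17
Q(n, d) = 0 (Q(n, d) = (0*5)*d = 0*d = 0)
Q(Z, 63)*(-23) = 0*(-23) = 0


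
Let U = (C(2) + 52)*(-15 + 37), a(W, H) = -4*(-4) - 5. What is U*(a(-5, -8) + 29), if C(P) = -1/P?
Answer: 45320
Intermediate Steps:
a(W, H) = 11 (a(W, H) = 16 - 5 = 11)
U = 1133 (U = (-1/2 + 52)*(-15 + 37) = (-1*½ + 52)*22 = (-½ + 52)*22 = (103/2)*22 = 1133)
U*(a(-5, -8) + 29) = 1133*(11 + 29) = 1133*40 = 45320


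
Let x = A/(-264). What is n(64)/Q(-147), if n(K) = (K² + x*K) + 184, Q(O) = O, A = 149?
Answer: -140048/4851 ≈ -28.870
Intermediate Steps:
x = -149/264 (x = 149/(-264) = 149*(-1/264) = -149/264 ≈ -0.56439)
n(K) = 184 + K² - 149*K/264 (n(K) = (K² - 149*K/264) + 184 = 184 + K² - 149*K/264)
n(64)/Q(-147) = (184 + 64² - 149/264*64)/(-147) = (184 + 4096 - 1192/33)*(-1/147) = (140048/33)*(-1/147) = -140048/4851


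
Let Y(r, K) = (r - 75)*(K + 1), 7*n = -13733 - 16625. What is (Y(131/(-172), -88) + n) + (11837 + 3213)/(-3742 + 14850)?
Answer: 7542149481/3343508 ≈ 2255.8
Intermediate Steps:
n = -30358/7 (n = (-13733 - 16625)/7 = (⅐)*(-30358) = -30358/7 ≈ -4336.9)
Y(r, K) = (1 + K)*(-75 + r) (Y(r, K) = (-75 + r)*(1 + K) = (1 + K)*(-75 + r))
(Y(131/(-172), -88) + n) + (11837 + 3213)/(-3742 + 14850) = ((-75 + 131/(-172) - 75*(-88) - 11528/(-172)) - 30358/7) + (11837 + 3213)/(-3742 + 14850) = ((-75 + 131*(-1/172) + 6600 - 11528*(-1)/172) - 30358/7) + 15050/11108 = ((-75 - 131/172 + 6600 - 88*(-131/172)) - 30358/7) + 15050*(1/11108) = ((-75 - 131/172 + 6600 + 2882/43) - 30358/7) + 7525/5554 = (1133697/172 - 30358/7) + 7525/5554 = 2714303/1204 + 7525/5554 = 7542149481/3343508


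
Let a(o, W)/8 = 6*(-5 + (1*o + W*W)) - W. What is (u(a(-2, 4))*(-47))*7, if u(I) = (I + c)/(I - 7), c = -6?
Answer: -129626/393 ≈ -329.84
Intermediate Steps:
a(o, W) = -240 - 8*W + 48*o + 48*W² (a(o, W) = 8*(6*(-5 + (1*o + W*W)) - W) = 8*(6*(-5 + (o + W²)) - W) = 8*(6*(-5 + o + W²) - W) = 8*((-30 + 6*o + 6*W²) - W) = 8*(-30 - W + 6*o + 6*W²) = -240 - 8*W + 48*o + 48*W²)
u(I) = (-6 + I)/(-7 + I) (u(I) = (I - 6)/(I - 7) = (-6 + I)/(-7 + I))
(u(a(-2, 4))*(-47))*7 = (((-6 + (-240 - 8*4 + 48*(-2) + 48*4²))/(-7 + (-240 - 8*4 + 48*(-2) + 48*4²)))*(-47))*7 = (((-6 + (-240 - 32 - 96 + 48*16))/(-7 + (-240 - 32 - 96 + 48*16)))*(-47))*7 = (((-6 + (-240 - 32 - 96 + 768))/(-7 + (-240 - 32 - 96 + 768)))*(-47))*7 = (((-6 + 400)/(-7 + 400))*(-47))*7 = ((394/393)*(-47))*7 = -18518/393*7 = -129626/393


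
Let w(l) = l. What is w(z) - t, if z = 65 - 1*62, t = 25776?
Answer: -25773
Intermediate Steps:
z = 3 (z = 65 - 62 = 3)
w(z) - t = 3 - 1*25776 = 3 - 25776 = -25773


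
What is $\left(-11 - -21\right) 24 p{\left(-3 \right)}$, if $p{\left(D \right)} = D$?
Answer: $-720$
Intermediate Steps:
$\left(-11 - -21\right) 24 p{\left(-3 \right)} = \left(-11 - -21\right) 24 \left(-3\right) = \left(-11 + 21\right) 24 \left(-3\right) = 10 \cdot 24 \left(-3\right) = 240 \left(-3\right) = -720$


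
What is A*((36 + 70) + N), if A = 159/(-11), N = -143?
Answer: 5883/11 ≈ 534.82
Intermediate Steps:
A = -159/11 (A = 159*(-1/11) = -159/11 ≈ -14.455)
A*((36 + 70) + N) = -159*((36 + 70) - 143)/11 = -159*(106 - 143)/11 = -159/11*(-37) = 5883/11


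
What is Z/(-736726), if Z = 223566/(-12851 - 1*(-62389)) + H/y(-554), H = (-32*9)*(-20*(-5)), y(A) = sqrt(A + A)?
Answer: -111783/18247966294 - 7200*I*sqrt(277)/102036551 ≈ -6.1258e-6 - 0.0011744*I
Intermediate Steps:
y(A) = sqrt(2)*sqrt(A) (y(A) = sqrt(2*A) = sqrt(2)*sqrt(A))
H = -28800 (H = -288*100 = -28800)
Z = 111783/24769 + 14400*I*sqrt(277)/277 (Z = 223566/(-12851 - 1*(-62389)) - 28800*(-I*sqrt(277)/554) = 223566/(-12851 + 62389) - 28800*(-I*sqrt(277)/554) = 223566/49538 - 28800*(-I*sqrt(277)/554) = 223566*(1/49538) - (-14400)*I*sqrt(277)/277 = 111783/24769 + 14400*I*sqrt(277)/277 ≈ 4.513 + 865.21*I)
Z/(-736726) = (111783/24769 + 14400*I*sqrt(277)/277)/(-736726) = (111783/24769 + 14400*I*sqrt(277)/277)*(-1/736726) = -111783/18247966294 - 7200*I*sqrt(277)/102036551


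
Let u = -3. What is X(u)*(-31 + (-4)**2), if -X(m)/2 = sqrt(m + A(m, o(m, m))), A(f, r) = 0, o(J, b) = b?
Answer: 30*I*sqrt(3) ≈ 51.962*I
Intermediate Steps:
X(m) = -2*sqrt(m) (X(m) = -2*sqrt(m + 0) = -2*sqrt(m))
X(u)*(-31 + (-4)**2) = (-2*I*sqrt(3))*(-31 + (-4)**2) = (-2*I*sqrt(3))*(-31 + 16) = -2*I*sqrt(3)*(-15) = 30*I*sqrt(3)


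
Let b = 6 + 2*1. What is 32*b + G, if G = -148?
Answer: 108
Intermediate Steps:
b = 8 (b = 6 + 2 = 8)
32*b + G = 32*8 - 148 = 256 - 148 = 108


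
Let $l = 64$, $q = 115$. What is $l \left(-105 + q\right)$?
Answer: $640$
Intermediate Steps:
$l \left(-105 + q\right) = 64 \left(-105 + 115\right) = 64 \cdot 10 = 640$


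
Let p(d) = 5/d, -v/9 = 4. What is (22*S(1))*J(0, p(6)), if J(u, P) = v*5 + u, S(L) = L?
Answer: -3960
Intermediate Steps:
v = -36 (v = -9*4 = -36)
J(u, P) = -180 + u (J(u, P) = -36*5 + u = -180 + u)
(22*S(1))*J(0, p(6)) = (22*1)*(-180 + 0) = 22*(-180) = -3960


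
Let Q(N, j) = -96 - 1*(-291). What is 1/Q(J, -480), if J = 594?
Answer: 1/195 ≈ 0.0051282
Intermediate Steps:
Q(N, j) = 195 (Q(N, j) = -96 + 291 = 195)
1/Q(J, -480) = 1/195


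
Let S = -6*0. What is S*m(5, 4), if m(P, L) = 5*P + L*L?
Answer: 0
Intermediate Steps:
m(P, L) = L² + 5*P (m(P, L) = 5*P + L² = L² + 5*P)
S = 0
S*m(5, 4) = 0*(4² + 5*5) = 0*(16 + 25) = 0*41 = 0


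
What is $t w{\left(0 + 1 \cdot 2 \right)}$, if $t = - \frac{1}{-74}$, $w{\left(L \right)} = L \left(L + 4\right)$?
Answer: $\frac{6}{37} \approx 0.16216$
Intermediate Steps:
$w{\left(L \right)} = L \left(4 + L\right)$
$t = \frac{1}{74}$ ($t = \left(-1\right) \left(- \frac{1}{74}\right) = \frac{1}{74} \approx 0.013514$)
$t w{\left(0 + 1 \cdot 2 \right)} = \frac{\left(0 + 1 \cdot 2\right) \left(4 + \left(0 + 1 \cdot 2\right)\right)}{74} = \frac{\left(0 + 2\right) \left(4 + \left(0 + 2\right)\right)}{74} = \frac{2 \left(4 + 2\right)}{74} = \frac{2 \cdot 6}{74} = \frac{1}{74} \cdot 12 = \frac{6}{37}$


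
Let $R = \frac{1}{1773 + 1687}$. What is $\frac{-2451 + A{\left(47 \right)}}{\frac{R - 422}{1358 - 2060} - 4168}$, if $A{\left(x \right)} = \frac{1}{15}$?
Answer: $\frac{5953120992}{10122278441} \approx 0.58812$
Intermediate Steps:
$A{\left(x \right)} = \frac{1}{15}$
$R = \frac{1}{3460} \approx 0.00028902$
$\frac{-2451 + A{\left(47 \right)}}{\frac{R - 422}{1358 - 2060} - 4168} = \frac{-2451 + \frac{1}{15}}{\frac{\frac{1}{3460} - 422}{1358 - 2060} - 4168} = - \frac{36764}{15 \left(- \frac{1460119}{3460 \left(-702\right)} - 4168\right)} = - \frac{36764}{15 \left(\left(- \frac{1460119}{3460}\right) \left(- \frac{1}{702}\right) - 4168\right)} = - \frac{36764}{15 \left(\frac{1460119}{2428920} - 4168\right)} = - \frac{36764}{15 \left(- \frac{10122278441}{2428920}\right)} = \left(- \frac{36764}{15}\right) \left(- \frac{2428920}{10122278441}\right) = \frac{5953120992}{10122278441}$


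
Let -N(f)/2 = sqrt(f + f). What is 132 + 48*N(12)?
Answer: 132 - 192*sqrt(6) ≈ -338.30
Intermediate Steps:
N(f) = -2*sqrt(2)*sqrt(f) (N(f) = -2*sqrt(f + f) = -2*sqrt(2)*sqrt(f))
132 + 48*N(12) = 132 + 48*(-2*sqrt(2)*sqrt(12)) = 132 + 48*(-2*sqrt(2)*2*sqrt(3)) = 132 + 48*(-4*sqrt(6)) = 132 - 192*sqrt(6)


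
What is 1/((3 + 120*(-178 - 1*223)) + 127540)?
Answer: 1/79423 ≈ 1.2591e-5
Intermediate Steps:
1/((3 + 120*(-178 - 1*223)) + 127540) = 1/((3 + 120*(-178 - 223)) + 127540) = 1/((3 + 120*(-401)) + 127540) = 1/((3 - 48120) + 127540) = 1/(-48117 + 127540) = 1/79423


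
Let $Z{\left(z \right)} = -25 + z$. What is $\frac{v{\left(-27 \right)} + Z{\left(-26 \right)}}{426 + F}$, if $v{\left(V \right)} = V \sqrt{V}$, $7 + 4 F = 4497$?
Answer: $- \frac{102}{3097} - \frac{162 i \sqrt{3}}{3097} \approx -0.032935 - 0.090601 i$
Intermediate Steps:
$F = \frac{2245}{2}$ ($F = - \frac{7}{4} + \frac{1}{4} \cdot 4497 = - \frac{7}{4} + \frac{4497}{4} = \frac{2245}{2} \approx 1122.5$)
$v{\left(V \right)} = V^{\frac{3}{2}}$
$\frac{v{\left(-27 \right)} + Z{\left(-26 \right)}}{426 + F} = \frac{\left(-27\right)^{\frac{3}{2}} - 51}{426 + \frac{2245}{2}} = \frac{- 81 i \sqrt{3} - 51}{\frac{3097}{2}} = \left(-51 - 81 i \sqrt{3}\right) \frac{2}{3097} = - \frac{102}{3097} - \frac{162 i \sqrt{3}}{3097}$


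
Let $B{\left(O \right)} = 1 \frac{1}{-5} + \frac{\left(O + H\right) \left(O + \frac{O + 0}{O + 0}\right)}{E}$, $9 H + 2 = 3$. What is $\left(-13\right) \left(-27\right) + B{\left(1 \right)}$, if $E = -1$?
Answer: $\frac{15686}{45} \approx 348.58$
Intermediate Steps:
$H = \frac{1}{9}$ ($H = - \frac{2}{9} + \frac{1}{9} \cdot 3 = - \frac{2}{9} + \frac{1}{3} = \frac{1}{9} \approx 0.11111$)
$B{\left(O \right)} = - \frac{1}{5} - \left(1 + O\right) \left(\frac{1}{9} + O\right)$ ($B{\left(O \right)} = 1 \frac{1}{-5} + \frac{\left(O + \frac{1}{9}\right) \left(O + \frac{O + 0}{O + 0}\right)}{-1} = 1 \left(- \frac{1}{5}\right) + \left(\frac{1}{9} + O\right) \left(O + \frac{O}{O}\right) \left(-1\right) = - \frac{1}{5} + \left(\frac{1}{9} + O\right) \left(O + 1\right) \left(-1\right) = - \frac{1}{5} + \left(\frac{1}{9} + O\right) \left(1 + O\right) \left(-1\right) = - \frac{1}{5} + \left(1 + O\right) \left(\frac{1}{9} + O\right) \left(-1\right) = - \frac{1}{5} - \left(1 + O\right) \left(\frac{1}{9} + O\right)$)
$\left(-13\right) \left(-27\right) + B{\left(1 \right)} = \left(-13\right) \left(-27\right) - \frac{109}{45} = 351 - \frac{109}{45} = \frac{15686}{45}$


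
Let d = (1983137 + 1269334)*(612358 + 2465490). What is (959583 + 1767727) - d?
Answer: -10010608635098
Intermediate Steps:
d = 10010611362408 (d = 3252471*3077848 = 10010611362408)
(959583 + 1767727) - d = (959583 + 1767727) - 1*10010611362408 = 2727310 - 10010611362408 = -10010608635098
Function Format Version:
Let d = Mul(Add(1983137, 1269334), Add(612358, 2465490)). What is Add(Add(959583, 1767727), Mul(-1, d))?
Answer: -10010608635098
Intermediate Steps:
d = 10010611362408 (d = Mul(3252471, 3077848) = 10010611362408)
Add(Add(959583, 1767727), Mul(-1, d)) = Add(Add(959583, 1767727), Mul(-1, 10010611362408)) = Add(2727310, -10010611362408) = -10010608635098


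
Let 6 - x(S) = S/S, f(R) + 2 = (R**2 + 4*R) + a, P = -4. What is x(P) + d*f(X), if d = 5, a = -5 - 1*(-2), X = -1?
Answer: -35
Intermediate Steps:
a = -3 (a = -5 + 2 = -3)
f(R) = -5 + R**2 + 4*R (f(R) = -2 + ((R**2 + 4*R) - 3) = -2 + (-3 + R**2 + 4*R) = -5 + R**2 + 4*R)
x(S) = 5 (x(S) = 6 - S/S = 6 - 1*1 = 6 - 1 = 5)
x(P) + d*f(X) = 5 + 5*(-5 + (-1)**2 + 4*(-1)) = 5 + 5*(-5 + 1 - 4) = 5 + 5*(-8) = 5 - 40 = -35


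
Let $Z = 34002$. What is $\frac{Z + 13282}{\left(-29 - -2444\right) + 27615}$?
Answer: $\frac{23642}{15015} \approx 1.5746$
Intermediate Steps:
$\frac{Z + 13282}{\left(-29 - -2444\right) + 27615} = \frac{34002 + 13282}{\left(-29 - -2444\right) + 27615} = \frac{47284}{\left(-29 + 2444\right) + 27615} = \frac{47284}{2415 + 27615} = \frac{47284}{30030} = 47284 \cdot \frac{1}{30030} = \frac{23642}{15015}$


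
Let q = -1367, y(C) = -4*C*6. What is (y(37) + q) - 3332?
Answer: -5587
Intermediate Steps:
y(C) = -24*C
(y(37) + q) - 3332 = (-24*37 - 1367) - 3332 = (-888 - 1367) - 3332 = -2255 - 3332 = -5587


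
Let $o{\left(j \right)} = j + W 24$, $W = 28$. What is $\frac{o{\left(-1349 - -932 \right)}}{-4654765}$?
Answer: $- \frac{51}{930953} \approx -5.4783 \cdot 10^{-5}$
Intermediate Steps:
$o{\left(j \right)} = 672 + j$ ($o{\left(j \right)} = j + 28 \cdot 24 = j + 672 = 672 + j$)
$\frac{o{\left(-1349 - -932 \right)}}{-4654765} = \frac{672 - 417}{-4654765} = \left(672 + \left(-1349 + 932\right)\right) \left(- \frac{1}{4654765}\right) = \left(672 - 417\right) \left(- \frac{1}{4654765}\right) = 255 \left(- \frac{1}{4654765}\right) = - \frac{51}{930953}$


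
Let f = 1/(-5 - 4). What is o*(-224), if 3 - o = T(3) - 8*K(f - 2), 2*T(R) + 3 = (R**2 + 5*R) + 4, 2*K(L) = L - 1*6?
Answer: 84560/9 ≈ 9395.6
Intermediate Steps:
f = -1/9 (f = 1/(-9) = -1/9 ≈ -0.11111)
K(L) = -3 + L/2 (K(L) = (L - 1*6)/2 = (L - 6)/2 = (-6 + L)/2 = -3 + L/2)
T(R) = 1/2 + R**2/2 + 5*R/2 (T(R) = -3/2 + ((R**2 + 5*R) + 4)/2 = -3/2 + (4 + R**2 + 5*R)/2 = -3/2 + (2 + R**2/2 + 5*R/2) = 1/2 + R**2/2 + 5*R/2)
o = -755/18 (o = 3 - ((1/2 + (1/2)*3**2 + (5/2)*3) - 8*(-3 + (-1/9 - 2)/2)) = 3 - ((1/2 + (1/2)*9 + 15/2) - 8*(-3 + (1/2)*(-19/9))) = 3 - ((1/2 + 9/2 + 15/2) - 8*(-3 - 19/18)) = 3 - (25/2 - 8*(-73/18)) = 3 - (25/2 + 292/9) = 3 - 1*809/18 = 3 - 809/18 = -755/18 ≈ -41.944)
o*(-224) = -755/18*(-224) = 84560/9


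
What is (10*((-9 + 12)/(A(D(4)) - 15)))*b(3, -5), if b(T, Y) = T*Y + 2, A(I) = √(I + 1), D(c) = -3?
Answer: 5850/227 + 390*I*√2/227 ≈ 25.771 + 2.4297*I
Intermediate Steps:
A(I) = √(1 + I)
b(T, Y) = 2 + T*Y
(10*((-9 + 12)/(A(D(4)) - 15)))*b(3, -5) = (10*((-9 + 12)/(√(1 - 3) - 15)))*(2 + 3*(-5)) = (10*(3/(√(-2) - 15)))*(2 - 15) = (10*(3/(I*√2 - 15)))*(-13) = (10*(3/(-15 + I*√2)))*(-13) = (30/(-15 + I*√2))*(-13) = -390/(-15 + I*√2)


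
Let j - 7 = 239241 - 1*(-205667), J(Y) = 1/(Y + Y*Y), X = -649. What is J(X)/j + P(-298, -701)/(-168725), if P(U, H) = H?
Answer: 26232807043561/6314023341984600 ≈ 0.0041547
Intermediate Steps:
J(Y) = 1/(Y + Y²)
j = 444915 (j = 7 + (239241 - 1*(-205667)) = 7 + (239241 + 205667) = 7 + 444908 = 444915)
J(X)/j + P(-298, -701)/(-168725) = (1/((-649)*(1 - 649)))/444915 - 701/(-168725) = -1/649/(-648)*(1/444915) - 701*(-1/168725) = -1/649*(-1/648)*(1/444915) + 701/168725 = (1/420552)*(1/444915) + 701/168725 = 1/187109893080 + 701/168725 = 26232807043561/6314023341984600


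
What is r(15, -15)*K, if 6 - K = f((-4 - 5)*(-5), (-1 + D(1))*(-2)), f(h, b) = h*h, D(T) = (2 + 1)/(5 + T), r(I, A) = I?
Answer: -30285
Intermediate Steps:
D(T) = 3/(5 + T)
f(h, b) = h²
K = -2019 (K = 6 - ((-4 - 5)*(-5))² = 6 - (-9*(-5))² = 6 - 1*45² = 6 - 1*2025 = 6 - 2025 = -2019)
r(15, -15)*K = 15*(-2019) = -30285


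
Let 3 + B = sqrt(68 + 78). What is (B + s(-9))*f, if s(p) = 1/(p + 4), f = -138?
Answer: 2208/5 - 138*sqrt(146) ≈ -1225.9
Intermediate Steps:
B = -3 + sqrt(146) (B = -3 + sqrt(68 + 78) = -3 + sqrt(146) ≈ 9.0830)
s(p) = 1/(4 + p)
(B + s(-9))*f = ((-3 + sqrt(146)) + 1/(4 - 9))*(-138) = ((-3 + sqrt(146)) + 1/(-5))*(-138) = ((-3 + sqrt(146)) - 1/5)*(-138) = (-16/5 + sqrt(146))*(-138) = 2208/5 - 138*sqrt(146)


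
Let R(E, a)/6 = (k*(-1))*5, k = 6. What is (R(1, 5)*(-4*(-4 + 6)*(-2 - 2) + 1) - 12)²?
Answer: 35426304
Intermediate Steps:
R(E, a) = -180 (R(E, a) = 6*((6*(-1))*5) = 6*(-6*5) = 6*(-30) = -180)
(R(1, 5)*(-4*(-4 + 6)*(-2 - 2) + 1) - 12)² = (-180*(-4*(-4 + 6)*(-2 - 2) + 1) - 12)² = (-180*(-8*(-4) + 1) - 12)² = (-180*(-4*(-8) + 1) - 12)² = (-180*(32 + 1) - 12)² = (-180*33 - 12)² = (-5940 - 12)² = (-5952)² = 35426304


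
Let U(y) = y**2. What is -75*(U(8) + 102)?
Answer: -12450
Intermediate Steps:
-75*(U(8) + 102) = -75*(8**2 + 102) = -75*(64 + 102) = -75*166 = -12450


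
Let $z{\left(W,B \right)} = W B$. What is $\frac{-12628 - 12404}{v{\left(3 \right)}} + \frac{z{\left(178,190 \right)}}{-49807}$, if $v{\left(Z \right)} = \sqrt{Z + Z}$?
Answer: $- \frac{33820}{49807} - 4172 \sqrt{6} \approx -10220.0$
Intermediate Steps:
$v{\left(Z \right)} = \sqrt{2} \sqrt{Z}$ ($v{\left(Z \right)} = \sqrt{2 Z} = \sqrt{2} \sqrt{Z}$)
$z{\left(W,B \right)} = B W$
$\frac{-12628 - 12404}{v{\left(3 \right)}} + \frac{z{\left(178,190 \right)}}{-49807} = \frac{-12628 - 12404}{\sqrt{2} \sqrt{3}} + \frac{190 \cdot 178}{-49807} = \frac{-12628 - 12404}{\sqrt{6}} + 33820 \left(- \frac{1}{49807}\right) = - 25032 \frac{\sqrt{6}}{6} - \frac{33820}{49807} = - 4172 \sqrt{6} - \frac{33820}{49807} = - \frac{33820}{49807} - 4172 \sqrt{6}$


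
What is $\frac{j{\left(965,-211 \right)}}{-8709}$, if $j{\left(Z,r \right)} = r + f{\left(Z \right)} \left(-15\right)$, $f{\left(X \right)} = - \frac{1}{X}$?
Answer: $\frac{40720}{1680837} \approx 0.024226$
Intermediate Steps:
$j{\left(Z,r \right)} = r + \frac{15}{Z}$ ($j{\left(Z,r \right)} = r + - \frac{1}{Z} \left(-15\right) = r + \frac{15}{Z}$)
$\frac{j{\left(965,-211 \right)}}{-8709} = \frac{-211 + \frac{15}{965}}{-8709} = \left(-211 + 15 \cdot \frac{1}{965}\right) \left(- \frac{1}{8709}\right) = \left(-211 + \frac{3}{193}\right) \left(- \frac{1}{8709}\right) = \left(- \frac{40720}{193}\right) \left(- \frac{1}{8709}\right) = \frac{40720}{1680837}$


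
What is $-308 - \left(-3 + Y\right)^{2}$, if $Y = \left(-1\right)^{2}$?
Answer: $-312$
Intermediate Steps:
$Y = 1$
$-308 - \left(-3 + Y\right)^{2} = -308 - \left(-3 + 1\right)^{2} = -308 - \left(-2\right)^{2} = -308 - 4 = -312$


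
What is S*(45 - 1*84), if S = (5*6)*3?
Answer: -3510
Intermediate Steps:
S = 90 (S = 30*3 = 90)
S*(45 - 1*84) = 90*(45 - 1*84) = 90*(45 - 84) = 90*(-39) = -3510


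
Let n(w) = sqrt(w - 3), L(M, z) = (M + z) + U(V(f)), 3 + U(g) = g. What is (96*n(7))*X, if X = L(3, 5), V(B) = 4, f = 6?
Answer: 1728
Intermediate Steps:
U(g) = -3 + g
L(M, z) = 1 + M + z (L(M, z) = (M + z) + (-3 + 4) = (M + z) + 1 = 1 + M + z)
n(w) = sqrt(-3 + w)
X = 9 (X = 1 + 3 + 5 = 9)
(96*n(7))*X = (96*sqrt(-3 + 7))*9 = (96*sqrt(4))*9 = (96*2)*9 = 192*9 = 1728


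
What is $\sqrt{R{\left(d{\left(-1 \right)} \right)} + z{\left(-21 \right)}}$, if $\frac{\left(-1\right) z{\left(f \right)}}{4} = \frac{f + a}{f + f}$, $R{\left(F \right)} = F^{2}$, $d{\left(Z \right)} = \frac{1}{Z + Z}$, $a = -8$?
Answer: $\frac{i \sqrt{4431}}{42} \approx 1.5849 i$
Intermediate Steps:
$d{\left(Z \right)} = \frac{1}{2 Z}$
$z{\left(f \right)} = - \frac{2 \left(-8 + f\right)}{f}$ ($z{\left(f \right)} = - 4 \frac{f - 8}{f + f} = - 4 \frac{-8 + f}{2 f} = - \frac{2 \left(-8 + f\right)}{f}$)
$\sqrt{R{\left(d{\left(-1 \right)} \right)} + z{\left(-21 \right)}} = \sqrt{\left(\frac{1}{2 \left(-1\right)}\right)^{2} - \left(2 - \frac{16}{-21}\right)} = \sqrt{\left(\frac{1}{2} \left(-1\right)\right)^{2} + \left(-2 + 16 \left(- \frac{1}{21}\right)\right)} = \sqrt{\left(- \frac{1}{2}\right)^{2} - \frac{58}{21}} = \sqrt{\frac{1}{4} - \frac{58}{21}} = \sqrt{- \frac{211}{84}} = \frac{i \sqrt{4431}}{42}$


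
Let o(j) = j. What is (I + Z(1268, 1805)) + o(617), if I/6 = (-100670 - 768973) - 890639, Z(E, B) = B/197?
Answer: -2080529970/197 ≈ -1.0561e+7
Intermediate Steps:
Z(E, B) = B/197 (Z(E, B) = B*(1/197) = B/197)
I = -10561692 (I = 6*((-100670 - 768973) - 890639) = 6*(-869643 - 890639) = 6*(-1760282) = -10561692)
(I + Z(1268, 1805)) + o(617) = (-10561692 + (1/197)*1805) + 617 = (-10561692 + 1805/197) + 617 = -2080651519/197 + 617 = -2080529970/197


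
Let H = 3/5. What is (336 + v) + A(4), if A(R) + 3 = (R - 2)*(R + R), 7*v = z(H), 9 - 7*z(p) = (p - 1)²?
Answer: 427746/1225 ≈ 349.18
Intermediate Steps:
H = ⅗ (H = 3*(⅕) = ⅗ ≈ 0.60000)
z(p) = 9/7 - (-1 + p)²/7 (z(p) = 9/7 - (p - 1)²/7 = 9/7 - (-1 + p)²/7)
v = 221/1225 (v = (9/7 - (-1 + ⅗)²/7)/7 = (9/7 - (-⅖)²/7)/7 = (9/7 - ⅐*4/25)/7 = (9/7 - 4/175)/7 = (⅐)*(221/175) = 221/1225 ≈ 0.18041)
A(R) = -3 + 2*R*(-2 + R) (A(R) = -3 + (R - 2)*(R + R) = -3 + (-2 + R)*(2*R) = -3 + 2*R*(-2 + R))
(336 + v) + A(4) = (336 + 221/1225) + (-3 - 4*4 + 2*4²) = 411821/1225 + (-3 - 16 + 2*16) = 411821/1225 + (-3 - 16 + 32) = 411821/1225 + 13 = 427746/1225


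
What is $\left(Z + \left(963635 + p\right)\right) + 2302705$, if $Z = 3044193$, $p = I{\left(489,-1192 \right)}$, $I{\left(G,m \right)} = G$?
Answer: $6311022$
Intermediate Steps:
$p = 489$
$\left(Z + \left(963635 + p\right)\right) + 2302705 = \left(3044193 + \left(963635 + 489\right)\right) + 2302705 = \left(3044193 + 964124\right) + 2302705 = 4008317 + 2302705 = 6311022$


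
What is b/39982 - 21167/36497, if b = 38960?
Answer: 287812063/729611527 ≈ 0.39447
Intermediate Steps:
b/39982 - 21167/36497 = 38960/39982 - 21167/36497 = 38960*(1/39982) - 21167*1/36497 = 19480/19991 - 21167/36497 = 287812063/729611527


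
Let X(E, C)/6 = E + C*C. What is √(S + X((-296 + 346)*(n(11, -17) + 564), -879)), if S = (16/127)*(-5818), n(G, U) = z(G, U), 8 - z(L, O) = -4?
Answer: √77546829158/127 ≈ 2192.7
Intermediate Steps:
z(L, O) = 12 (z(L, O) = 8 - 1*(-4) = 8 + 4 = 12)
n(G, U) = 12
X(E, C) = 6*E + 6*C² (X(E, C) = 6*(E + C*C) = 6*(E + C²) = 6*E + 6*C²)
S = -93088/127 (S = (16*(1/127))*(-5818) = (16/127)*(-5818) = -93088/127 ≈ -732.98)
√(S + X((-296 + 346)*(n(11, -17) + 564), -879)) = √(-93088/127 + (6*((-296 + 346)*(12 + 564)) + 6*(-879)²)) = √(-93088/127 + (6*(50*576) + 6*772641)) = √(-93088/127 + (6*28800 + 4635846)) = √(-93088/127 + (172800 + 4635846)) = √(-93088/127 + 4808646) = √(610604954/127) = √77546829158/127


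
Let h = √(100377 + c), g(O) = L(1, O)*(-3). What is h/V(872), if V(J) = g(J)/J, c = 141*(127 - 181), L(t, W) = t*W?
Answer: -√10307 ≈ -101.52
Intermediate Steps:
L(t, W) = W*t
c = -7614 (c = 141*(-54) = -7614)
g(O) = -3*O (g(O) = (O*1)*(-3) = O*(-3) = -3*O)
V(J) = -3 (V(J) = (-3*J)/J = -3)
h = 3*√10307 (h = √(100377 - 7614) = √92763 = 3*√10307 ≈ 304.57)
h/V(872) = (3*√10307)/(-3) = (3*√10307)*(-⅓) = -√10307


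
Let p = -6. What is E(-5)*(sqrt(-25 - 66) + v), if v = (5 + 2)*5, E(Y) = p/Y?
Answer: 42 + 6*I*sqrt(91)/5 ≈ 42.0 + 11.447*I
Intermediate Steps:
E(Y) = -6/Y
v = 35 (v = 7*5 = 35)
E(-5)*(sqrt(-25 - 66) + v) = (-6/(-5))*(sqrt(-25 - 66) + 35) = (-6*(-1/5))*(sqrt(-91) + 35) = 6*(I*sqrt(91) + 35)/5 = 6*(35 + I*sqrt(91))/5 = 42 + 6*I*sqrt(91)/5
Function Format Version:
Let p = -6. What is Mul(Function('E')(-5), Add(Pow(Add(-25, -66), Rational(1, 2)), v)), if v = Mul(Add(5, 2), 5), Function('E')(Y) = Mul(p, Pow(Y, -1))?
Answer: Add(42, Mul(Rational(6, 5), I, Pow(91, Rational(1, 2)))) ≈ Add(42.000, Mul(11.447, I))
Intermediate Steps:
Function('E')(Y) = Mul(-6, Pow(Y, -1))
v = 35 (v = Mul(7, 5) = 35)
Mul(Function('E')(-5), Add(Pow(Add(-25, -66), Rational(1, 2)), v)) = Mul(Mul(-6, Pow(-5, -1)), Add(Pow(Add(-25, -66), Rational(1, 2)), 35)) = Mul(Mul(-6, Rational(-1, 5)), Add(Pow(-91, Rational(1, 2)), 35)) = Mul(Rational(6, 5), Add(Mul(I, Pow(91, Rational(1, 2))), 35)) = Mul(Rational(6, 5), Add(35, Mul(I, Pow(91, Rational(1, 2))))) = Add(42, Mul(Rational(6, 5), I, Pow(91, Rational(1, 2))))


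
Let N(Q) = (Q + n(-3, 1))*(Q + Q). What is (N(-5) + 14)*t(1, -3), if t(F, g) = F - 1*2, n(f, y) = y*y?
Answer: -54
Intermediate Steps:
n(f, y) = y²
t(F, g) = -2 + F (t(F, g) = F - 2 = -2 + F)
N(Q) = 2*Q*(1 + Q) (N(Q) = (Q + 1²)*(Q + Q) = (Q + 1)*(2*Q) = (1 + Q)*(2*Q) = 2*Q*(1 + Q))
(N(-5) + 14)*t(1, -3) = (2*(-5)*(1 - 5) + 14)*(-2 + 1) = (2*(-5)*(-4) + 14)*(-1) = (40 + 14)*(-1) = 54*(-1) = -54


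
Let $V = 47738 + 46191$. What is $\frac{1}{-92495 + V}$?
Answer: $\frac{1}{1434} \approx 0.00069735$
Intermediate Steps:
$V = 93929$
$\frac{1}{-92495 + V} = \frac{1}{-92495 + 93929} = \frac{1}{1434}$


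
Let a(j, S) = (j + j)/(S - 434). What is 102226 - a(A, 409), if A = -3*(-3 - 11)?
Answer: 2555734/25 ≈ 1.0223e+5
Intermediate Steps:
A = 42 (A = -3*(-14) = 42)
a(j, S) = 2*j/(-434 + S) (a(j, S) = (2*j)/(-434 + S) = 2*j/(-434 + S))
102226 - a(A, 409) = 102226 - 2*42/(-434 + 409) = 102226 - 2*42/(-25) = 102226 - 2*42*(-1)/25 = 102226 - 1*(-84/25) = 102226 + 84/25 = 2555734/25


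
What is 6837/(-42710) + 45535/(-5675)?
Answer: -79343993/9695170 ≈ -8.1839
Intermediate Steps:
6837/(-42710) + 45535/(-5675) = 6837*(-1/42710) + 45535*(-1/5675) = -6837/42710 - 9107/1135 = -79343993/9695170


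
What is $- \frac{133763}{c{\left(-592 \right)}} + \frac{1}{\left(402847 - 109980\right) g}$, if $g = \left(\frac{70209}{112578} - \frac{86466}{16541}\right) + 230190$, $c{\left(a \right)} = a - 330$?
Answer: $\frac{193010192561933271571991}{1330378337373446178282} \approx 145.08$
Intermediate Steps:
$c{\left(a \right)} = -330 + a$
$g = \frac{4926900651843}{21404054}$ ($g = \left(70209 \cdot \frac{1}{112578} - \frac{86466}{16541}\right) + 230190 = \left(\frac{807}{1294} - \frac{86466}{16541}\right) + 230190 = - \frac{98538417}{21404054} + 230190 = \frac{4926900651843}{21404054} \approx 2.3019 \cdot 10^{5}$)
$- \frac{133763}{c{\left(-592 \right)}} + \frac{1}{\left(402847 - 109980\right) g} = - \frac{133763}{-330 - 592} + \frac{1}{\left(402847 - 109980\right) \frac{4926900651843}{21404054}} = - \frac{133763}{-922} + \frac{1}{292867} \cdot \frac{21404054}{4926900651843} = \left(-133763\right) \left(- \frac{1}{922}\right) + \frac{1}{292867} \cdot \frac{21404054}{4926900651843} = \frac{133763}{922} + \frac{21404054}{1442926613203303881} = \frac{193010192561933271571991}{1330378337373446178282}$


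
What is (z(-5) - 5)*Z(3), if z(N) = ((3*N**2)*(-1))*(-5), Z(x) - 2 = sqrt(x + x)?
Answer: 740 + 370*sqrt(6) ≈ 1646.3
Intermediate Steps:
Z(x) = 2 + sqrt(2)*sqrt(x) (Z(x) = 2 + sqrt(x + x) = 2 + sqrt(2*x) = 2 + sqrt(2)*sqrt(x))
z(N) = 15*N**2 (z(N) = -3*N**2*(-5) = 15*N**2)
(z(-5) - 5)*Z(3) = (15*(-5)**2 - 5)*(2 + sqrt(2)*sqrt(3)) = (15*25 - 5)*(2 + sqrt(6)) = (375 - 5)*(2 + sqrt(6)) = 370*(2 + sqrt(6)) = 740 + 370*sqrt(6)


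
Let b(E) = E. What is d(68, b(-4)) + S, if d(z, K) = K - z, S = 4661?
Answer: 4589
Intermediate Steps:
d(68, b(-4)) + S = (-4 - 1*68) + 4661 = (-4 - 68) + 4661 = -72 + 4661 = 4589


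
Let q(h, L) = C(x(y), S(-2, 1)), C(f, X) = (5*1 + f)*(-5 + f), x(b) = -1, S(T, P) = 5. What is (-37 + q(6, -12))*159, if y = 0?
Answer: -9699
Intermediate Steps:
C(f, X) = (-5 + f)*(5 + f) (C(f, X) = (5 + f)*(-5 + f) = (-5 + f)*(5 + f))
q(h, L) = -24 (q(h, L) = -25 + (-1)**2 = -25 + 1 = -24)
(-37 + q(6, -12))*159 = (-37 - 24)*159 = -61*159 = -9699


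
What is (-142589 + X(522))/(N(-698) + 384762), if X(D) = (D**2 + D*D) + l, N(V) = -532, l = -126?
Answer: 402253/384230 ≈ 1.0469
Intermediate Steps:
X(D) = -126 + 2*D**2 (X(D) = (D**2 + D*D) - 126 = (D**2 + D**2) - 126 = 2*D**2 - 126 = -126 + 2*D**2)
(-142589 + X(522))/(N(-698) + 384762) = (-142589 + (-126 + 2*522**2))/(-532 + 384762) = (-142589 + (-126 + 2*272484))/384230 = (-142589 + (-126 + 544968))*(1/384230) = (-142589 + 544842)*(1/384230) = 402253*(1/384230) = 402253/384230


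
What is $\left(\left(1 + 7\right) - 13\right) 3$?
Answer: $-15$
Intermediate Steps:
$\left(\left(1 + 7\right) - 13\right) 3 = \left(8 - 13\right) 3 = \left(-5\right) 3 = -15$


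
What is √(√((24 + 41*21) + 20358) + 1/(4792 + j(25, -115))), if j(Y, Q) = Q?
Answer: √(4677 + 21874329*√21243)/4677 ≈ 12.073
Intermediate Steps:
√(√((24 + 41*21) + 20358) + 1/(4792 + j(25, -115))) = √(√((24 + 41*21) + 20358) + 1/(4792 - 115)) = √(√((24 + 861) + 20358) + 1/4677) = √(√(885 + 20358) + 1/4677) = √(√21243 + 1/4677) = √(1/4677 + √21243)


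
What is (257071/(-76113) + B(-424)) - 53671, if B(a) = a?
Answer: -4117589806/76113 ≈ -54098.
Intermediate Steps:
(257071/(-76113) + B(-424)) - 53671 = (257071/(-76113) - 424) - 53671 = (257071*(-1/76113) - 424) - 53671 = (-257071/76113 - 424) - 53671 = -32528983/76113 - 53671 = -4117589806/76113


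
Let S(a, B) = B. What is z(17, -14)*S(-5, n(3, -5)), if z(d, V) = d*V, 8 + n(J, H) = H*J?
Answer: 5474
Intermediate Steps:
n(J, H) = -8 + H*J
z(d, V) = V*d
z(17, -14)*S(-5, n(3, -5)) = (-14*17)*(-8 - 5*3) = -238*(-8 - 15) = -238*(-23) = 5474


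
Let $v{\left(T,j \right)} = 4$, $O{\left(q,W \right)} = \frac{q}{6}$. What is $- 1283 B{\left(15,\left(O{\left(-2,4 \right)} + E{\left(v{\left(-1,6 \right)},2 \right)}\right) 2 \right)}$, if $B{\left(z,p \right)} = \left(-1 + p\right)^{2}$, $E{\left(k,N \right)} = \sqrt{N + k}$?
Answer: $- \frac{309203}{9} + \frac{25660 \sqrt{6}}{3} \approx -13405.0$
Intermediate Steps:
$O{\left(q,W \right)} = \frac{q}{6}$ ($O{\left(q,W \right)} = q \frac{1}{6} = \frac{q}{6}$)
$- 1283 B{\left(15,\left(O{\left(-2,4 \right)} + E{\left(v{\left(-1,6 \right)},2 \right)}\right) 2 \right)} = - 1283 \left(-1 + \left(\frac{1}{6} \left(-2\right) + \sqrt{2 + 4}\right) 2\right)^{2} = - 1283 \left(-1 + \left(- \frac{1}{3} + \sqrt{6}\right) 2\right)^{2} = - 1283 \left(-1 - \left(\frac{2}{3} - 2 \sqrt{6}\right)\right)^{2} = - 1283 \left(- \frac{5}{3} + 2 \sqrt{6}\right)^{2}$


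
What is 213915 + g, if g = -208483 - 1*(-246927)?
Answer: 252359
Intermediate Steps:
g = 38444 (g = -208483 + 246927 = 38444)
213915 + g = 213915 + 38444 = 252359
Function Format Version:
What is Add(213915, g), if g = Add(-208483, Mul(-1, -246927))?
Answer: 252359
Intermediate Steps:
g = 38444 (g = Add(-208483, 246927) = 38444)
Add(213915, g) = Add(213915, 38444) = 252359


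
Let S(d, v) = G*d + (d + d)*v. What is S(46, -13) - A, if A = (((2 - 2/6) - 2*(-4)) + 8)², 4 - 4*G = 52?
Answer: -18541/9 ≈ -2060.1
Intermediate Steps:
G = -12 (G = 1 - ¼*52 = 1 - 13 = -12)
S(d, v) = -12*d + 2*d*v (S(d, v) = -12*d + (d + d)*v = -12*d + (2*d)*v = -12*d + 2*d*v)
A = 2809/9 (A = (((2 - 2/6) + 8) + 8)² = (((2 - 1*⅓) + 8) + 8)² = (((2 - ⅓) + 8) + 8)² = ((5/3 + 8) + 8)² = (29/3 + 8)² = (53/3)² = 2809/9 ≈ 312.11)
S(46, -13) - A = 2*46*(-6 - 13) - 1*2809/9 = 2*46*(-19) - 2809/9 = -1748 - 2809/9 = -18541/9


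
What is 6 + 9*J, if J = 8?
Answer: 78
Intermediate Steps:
6 + 9*J = 6 + 9*8 = 6 + 72 = 78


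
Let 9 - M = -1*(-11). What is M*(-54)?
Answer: 108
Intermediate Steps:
M = -2 (M = 9 - (-1)*(-11) = 9 - 1*11 = 9 - 11 = -2)
M*(-54) = -2*(-54) = 108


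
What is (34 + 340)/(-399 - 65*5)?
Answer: -187/362 ≈ -0.51657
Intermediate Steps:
(34 + 340)/(-399 - 65*5) = 374/(-399 - 325) = 374/(-724) = 374*(-1/724) = -187/362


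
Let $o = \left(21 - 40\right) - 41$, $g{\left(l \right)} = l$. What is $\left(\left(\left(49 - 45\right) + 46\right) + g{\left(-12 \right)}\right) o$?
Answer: $-2280$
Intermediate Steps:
$o = -60$ ($o = -19 - 41 = -60$)
$\left(\left(\left(49 - 45\right) + 46\right) + g{\left(-12 \right)}\right) o = \left(\left(\left(49 - 45\right) + 46\right) - 12\right) \left(-60\right) = \left(\left(4 + 46\right) - 12\right) \left(-60\right) = \left(50 - 12\right) \left(-60\right) = 38 \left(-60\right) = -2280$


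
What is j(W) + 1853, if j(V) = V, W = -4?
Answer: 1849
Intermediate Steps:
j(W) + 1853 = -4 + 1853 = 1849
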